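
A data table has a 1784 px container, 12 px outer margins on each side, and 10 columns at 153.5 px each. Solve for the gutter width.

25 px

Take off 24 px of margins, leaving 1760 px.
Columns use 1535 px, leaving 225 px across 9 gutters = 25 px each.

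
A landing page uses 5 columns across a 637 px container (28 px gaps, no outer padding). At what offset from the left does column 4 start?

Subtracting 4 gaps of 28 leaves 525 for 5 columns, so c = 105 px.
No margin, so column 4 starts at 3·(column + gutter) = 3·133 = 399 px.

399 px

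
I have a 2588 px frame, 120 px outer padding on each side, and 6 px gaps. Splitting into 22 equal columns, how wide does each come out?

Content width = 2588 − 2·120 = 2348 px.
Subtracting 21 gaps of 6 leaves 2222 for 22 columns, so c = 101 px.

101 px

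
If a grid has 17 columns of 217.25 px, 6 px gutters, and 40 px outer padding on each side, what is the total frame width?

Adding margins, columns and gutters: 80 + 3693.25 + 96 = 3869.25 px.

3869.25 px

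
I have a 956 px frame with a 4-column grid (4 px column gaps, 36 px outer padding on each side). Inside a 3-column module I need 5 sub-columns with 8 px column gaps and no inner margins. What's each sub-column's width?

Inside the margins: 956 − 72 = 884 px.
4 columns + 3 column gaps: 4c + 3·4 = 884.
4c = 884 − 12 = 872, so c = 218 px.
3 columns plus 2 column gaps: 654 + 8 = 662 px.
5d + 4·8 = 662 → 5d = 630 → d = 126 px.

126 px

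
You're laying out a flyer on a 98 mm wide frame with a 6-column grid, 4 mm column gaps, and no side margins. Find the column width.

Subtracting 5 column gaps of 4 leaves 78 for 6 columns, so c = 13 mm.

13 mm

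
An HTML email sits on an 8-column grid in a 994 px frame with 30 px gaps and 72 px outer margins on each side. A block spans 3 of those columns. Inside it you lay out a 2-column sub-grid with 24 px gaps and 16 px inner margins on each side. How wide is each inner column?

Outer content = 994 − 2·72 = 850 px.
850 − 7·30 = 640; ÷8 gives c = 80 px.
3-column span = 3·80 + 2·30 = 300 px.
Inner content = 300 − 2·16 = 268 px.
2d + 1·24 = 268 → 2d = 244 → d = 122 px.

122 px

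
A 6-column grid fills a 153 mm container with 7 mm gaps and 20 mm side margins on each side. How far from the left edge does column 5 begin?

100 mm

Content = 153 − 2·20 = 113 mm.
6 columns + 5 gaps: 6c + 5·7 = 113.
6c = 113 − 35 = 78, so c = 13 mm.
Before column 5: the margin + 4 columns + 4 gaps.
Offset = 20 + 4·(13 + 7) = 20 + 80 = 100 mm.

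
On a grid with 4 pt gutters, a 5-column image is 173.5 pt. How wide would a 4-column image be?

173.5 − 4·4 = 157.5; ÷5 gives c = 31.5 pt.
4 columns plus 3 gutters: 126 + 12 = 138 pt.

138 pt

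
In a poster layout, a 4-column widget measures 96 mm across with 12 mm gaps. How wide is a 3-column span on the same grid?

69 mm

Subtracting 3 gaps of 12 leaves 60 for 4 columns, so c = 15 mm.
Span of 3: 3·15 + 2·12 = 45 + 24 = 69 mm.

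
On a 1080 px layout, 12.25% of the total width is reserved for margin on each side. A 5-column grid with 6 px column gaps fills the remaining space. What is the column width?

158.28 px

Each margin = 12.25% of 1080 = 132.3 px; content = 1080 − 2·132.3 = 815.4 px.
5 columns + 4 column gaps: 5c + 4·6 = 815.4.
5c = 815.4 − 24 = 791.4, so c = 158.28 px.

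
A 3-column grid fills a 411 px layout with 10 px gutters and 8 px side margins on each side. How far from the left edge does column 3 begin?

278 px

Content = 411 − 2·8 = 395 px.
3 columns + 2 gutters: 3c + 2·10 = 395.
3c = 395 − 20 = 375, so c = 125 px.
Column 3 starts at margin + 2·(column + gutter) = 8 + 2·135 = 278 px.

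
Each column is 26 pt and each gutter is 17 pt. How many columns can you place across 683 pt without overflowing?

16 columns

k columns need k·26 + (k−1)·17 = k·43 − 17.
k·43 − 17 ≤ 683 → k ≤ 700 / 43 ≈ 16.28, so k = 16.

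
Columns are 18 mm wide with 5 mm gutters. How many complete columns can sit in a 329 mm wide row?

14 columns

Each extra column adds 18 + 5 = 23 mm.
(329 + 5) / 23 = 14.52, so 14 columns fit.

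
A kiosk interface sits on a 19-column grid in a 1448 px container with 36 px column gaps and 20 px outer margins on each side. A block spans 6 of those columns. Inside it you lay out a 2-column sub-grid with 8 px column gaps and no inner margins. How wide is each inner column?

Inside the margins: 1448 − 40 = 1408 px.
1408 − 18·36 = 760; ÷19 gives c = 40 px.
6 columns plus 5 column gaps: 240 + 180 = 420 px.
Subtracting 1 column gap of 8 leaves 412 for 2 columns, so d = 206 px.

206 px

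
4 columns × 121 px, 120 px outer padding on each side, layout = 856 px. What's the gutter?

44 px

Subtract both margins: 856 − 2·120 = 616 px.
4·121 + 3g = 616 → 3g = 132 → g = 44 px.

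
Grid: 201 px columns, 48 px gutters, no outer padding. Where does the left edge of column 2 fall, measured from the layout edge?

Before column 2: 1 column + 1 gutter.
Offset = 1·(201 + 48) = 1·249 = 249 px.

249 px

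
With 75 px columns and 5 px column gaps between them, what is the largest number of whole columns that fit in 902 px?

11 columns

Each extra column adds 75 + 5 = 80 px.
(902 + 5) / 80 = 11.34, so 11 columns fit.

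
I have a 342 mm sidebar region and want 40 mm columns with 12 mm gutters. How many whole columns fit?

Each extra column adds 40 + 12 = 52 mm.
(342 + 12) / 52 = 6.81, so 6 columns fit.

6 columns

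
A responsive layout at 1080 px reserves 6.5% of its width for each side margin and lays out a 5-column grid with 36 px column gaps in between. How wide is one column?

159.12 px

1080 × (1 − 2·6.5%) = 1080 × 87% = 939.6 px for the columns.
939.6 − 4·36 = 795.6; ÷5 gives c = 159.12 px.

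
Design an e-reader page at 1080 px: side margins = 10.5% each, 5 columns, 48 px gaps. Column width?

132.24 px

1080 × (1 − 2·10.5%) = 1080 × 79% = 853.2 px for the columns.
853.2 − 4·48 = 661.2; ÷5 gives c = 132.24 px.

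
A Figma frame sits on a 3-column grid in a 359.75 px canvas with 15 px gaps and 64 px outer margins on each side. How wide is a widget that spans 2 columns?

149.5 px

Subtract both margins: 359.75 − 2·64 = 231.75 px.
Subtracting 2 gaps of 15 leaves 201.75 for 3 columns, so c = 67.25 px.
2-column span = 2·67.25 + 1·15 = 149.5 px.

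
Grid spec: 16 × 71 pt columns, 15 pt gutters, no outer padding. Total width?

Total width: 16·71 + 15·15 = 1361 pt.

1361 pt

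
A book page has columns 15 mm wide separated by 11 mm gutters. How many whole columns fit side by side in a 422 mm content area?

16 columns

Each extra column adds 15 + 11 = 26 mm.
(422 + 11) / 26 = 16.65, so 16 columns fit.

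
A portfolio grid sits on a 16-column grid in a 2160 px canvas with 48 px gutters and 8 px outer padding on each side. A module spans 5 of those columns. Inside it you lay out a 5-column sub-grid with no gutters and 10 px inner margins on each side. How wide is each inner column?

Outer content = 2160 − 2·8 = 2144 px.
16 columns + 15 gutters: 16c + 15·48 = 2144.
16c = 2144 − 720 = 1424, so c = 89 px.
5-column span = 5·89 + 4·48 = 637 px.
Inner content = 637 − 2·10 = 617 px.
5d = 617 → d = 123.4 px.

123.4 px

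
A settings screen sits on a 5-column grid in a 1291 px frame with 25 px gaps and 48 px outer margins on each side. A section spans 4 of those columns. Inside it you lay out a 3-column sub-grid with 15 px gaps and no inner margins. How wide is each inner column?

307 px

Inside the margins: 1291 − 96 = 1195 px.
5c + 4·25 = 1195 → 5c = 1095 → c = 219 px.
Span of 4: 4·219 + 3·25 = 876 + 75 = 951 px.
Subtracting 2 gaps of 15 leaves 921 for 3 columns, so d = 307 px.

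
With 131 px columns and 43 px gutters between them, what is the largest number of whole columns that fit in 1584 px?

9 columns: 9·131 + 8·43 = 1523 px ≤ 1584.
10 columns: 1697 px > 1584. So 9.

9 columns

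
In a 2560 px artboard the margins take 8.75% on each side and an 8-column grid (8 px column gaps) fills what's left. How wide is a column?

257 px

2560 × (1 − 2·8.75%) = 2560 × 82.5% = 2112 px for the columns.
8 columns + 7 column gaps: 8c + 7·8 = 2112.
8c = 2112 − 56 = 2056, so c = 257 px.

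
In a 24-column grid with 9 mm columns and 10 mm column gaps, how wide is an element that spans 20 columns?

370 mm

20 columns plus 19 column gaps: 180 + 190 = 370 mm.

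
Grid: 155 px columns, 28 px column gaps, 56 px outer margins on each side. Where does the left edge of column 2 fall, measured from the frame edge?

Before column 2: the margin + 1 column + 1 column gap.
Offset = 56 + 1·(155 + 28) = 56 + 183 = 239 px.

239 px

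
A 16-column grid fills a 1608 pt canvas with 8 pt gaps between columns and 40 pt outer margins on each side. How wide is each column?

Take off 80 pt of margins, leaving 1528 pt.
1528 − 15·8 = 1408; ÷16 gives c = 88 pt.

88 pt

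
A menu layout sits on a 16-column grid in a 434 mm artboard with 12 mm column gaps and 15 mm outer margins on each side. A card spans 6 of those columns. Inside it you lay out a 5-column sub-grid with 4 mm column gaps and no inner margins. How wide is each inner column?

Outer content = 434 − 2·15 = 404 mm.
16 columns + 15 column gaps: 16c + 15·12 = 404.
16c = 404 − 180 = 224, so c = 14 mm.
6 columns plus 5 column gaps: 84 + 60 = 144 mm.
Subtracting 4 column gaps of 4 leaves 128 for 5 columns, so d = 25.6 mm.

25.6 mm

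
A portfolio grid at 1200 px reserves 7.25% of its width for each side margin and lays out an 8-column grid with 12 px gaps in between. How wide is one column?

117.75 px

Each margin = 7.25% of 1200 = 87 px; content = 1200 − 2·87 = 1026 px.
8c + 7·12 = 1026 → 8c = 942 → c = 117.75 px.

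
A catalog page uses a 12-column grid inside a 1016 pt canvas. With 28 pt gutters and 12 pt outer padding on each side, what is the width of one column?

Subtract both margins: 1016 − 2·12 = 992 pt.
12 columns + 11 gutters: 12c + 11·28 = 992.
12c = 992 − 308 = 684, so c = 57 pt.

57 pt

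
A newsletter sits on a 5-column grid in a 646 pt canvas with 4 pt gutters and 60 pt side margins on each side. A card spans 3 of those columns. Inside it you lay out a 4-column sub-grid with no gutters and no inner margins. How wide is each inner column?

78.5 pt

Outer content = 646 − 2·60 = 526 pt.
5 columns + 4 gutters: 5c + 4·4 = 526.
5c = 526 − 16 = 510, so c = 102 pt.
3 columns plus 2 gutters: 306 + 8 = 314 pt.
With no gutters, each column is 314/4 = 78.5 pt.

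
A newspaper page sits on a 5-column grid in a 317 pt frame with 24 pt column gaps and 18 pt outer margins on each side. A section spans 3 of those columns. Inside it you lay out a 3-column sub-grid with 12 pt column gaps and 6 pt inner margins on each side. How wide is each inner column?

41 pt

Outer content = 317 − 2·18 = 281 pt.
5c + 4·24 = 281 → 5c = 185 → c = 37 pt.
Span of 3: 3·37 + 2·24 = 111 + 48 = 159 pt.
Inner content = 159 − 2·6 = 147 pt.
3 columns + 2 column gaps: 3d + 2·12 = 147.
3d = 147 − 24 = 123, so d = 41 pt.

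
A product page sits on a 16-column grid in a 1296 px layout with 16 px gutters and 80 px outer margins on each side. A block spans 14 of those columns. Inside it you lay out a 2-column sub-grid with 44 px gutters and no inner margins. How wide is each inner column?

Inside the margins: 1296 − 160 = 1136 px.
16 columns + 15 gutters: 16c + 15·16 = 1136.
16c = 1136 − 240 = 896, so c = 56 px.
Span of 14: 14·56 + 13·16 = 784 + 208 = 992 px.
2 columns + 1 gutter: 2d + 1·44 = 992.
2d = 992 − 44 = 948, so d = 474 px.

474 px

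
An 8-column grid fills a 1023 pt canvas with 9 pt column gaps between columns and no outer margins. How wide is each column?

Subtracting 7 column gaps of 9 leaves 960 for 8 columns, so c = 120 pt.

120 pt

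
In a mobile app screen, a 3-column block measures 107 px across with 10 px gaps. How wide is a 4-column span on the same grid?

146 px

3 columns + 2 gaps: 3c + 2·10 = 107.
3c = 107 − 20 = 87, so c = 29 px.
4-column span = 4·29 + 3·10 = 146 px.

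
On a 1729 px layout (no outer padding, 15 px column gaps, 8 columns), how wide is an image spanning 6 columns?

1293 px

1729 − 7·15 = 1624; ÷8 gives c = 203 px.
6-column span = 6·203 + 5·15 = 1293 px.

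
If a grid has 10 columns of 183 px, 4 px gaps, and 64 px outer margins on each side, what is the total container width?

Adding margins, columns and gutters: 128 + 1830 + 36 = 1994 px.

1994 px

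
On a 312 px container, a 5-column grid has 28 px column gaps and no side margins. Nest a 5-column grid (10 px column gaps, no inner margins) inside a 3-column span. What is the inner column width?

Subtracting 4 column gaps of 28 leaves 200 for 5 columns, so c = 40 px.
3-column span = 3·40 + 2·28 = 176 px.
5d + 4·10 = 176 → 5d = 136 → d = 27.2 px.

27.2 px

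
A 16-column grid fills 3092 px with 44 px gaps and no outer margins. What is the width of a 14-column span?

2700 px

16 columns + 15 gaps: 16c + 15·44 = 3092.
16c = 3092 − 660 = 2432, so c = 152 px.
14-column span = 14·152 + 13·44 = 2700 px.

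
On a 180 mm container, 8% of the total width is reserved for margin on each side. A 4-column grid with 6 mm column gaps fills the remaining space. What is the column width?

33.3 mm

Margins: 8% × 180 = 14.4 mm each, so content = 180 − 28.8 = 151.2 mm.
151.2 − 3·6 = 133.2; ÷4 gives c = 33.3 mm.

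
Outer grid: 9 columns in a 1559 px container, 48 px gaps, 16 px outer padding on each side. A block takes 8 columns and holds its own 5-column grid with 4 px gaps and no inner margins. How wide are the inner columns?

267.2 px

Inside the margins: 1559 − 32 = 1527 px.
Subtracting 8 gaps of 48 leaves 1143 for 9 columns, so c = 127 px.
Span of 8: 8·127 + 7·48 = 1016 + 336 = 1352 px.
5 columns + 4 gaps: 5d + 4·4 = 1352.
5d = 1352 − 16 = 1336, so d = 267.2 px.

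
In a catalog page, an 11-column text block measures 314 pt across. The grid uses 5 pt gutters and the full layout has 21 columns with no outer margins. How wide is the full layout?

604 pt

11 columns + 10 gutters: 11c + 10·5 = 314.
11c = 314 − 50 = 264, so c = 24 pt.
Total width: 21·24 + 20·5 = 604 pt.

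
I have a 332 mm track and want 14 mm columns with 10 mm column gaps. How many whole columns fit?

Each extra column adds 14 + 10 = 24 mm.
(332 + 10) / 24 = 14.25, so 14 columns fit.

14 columns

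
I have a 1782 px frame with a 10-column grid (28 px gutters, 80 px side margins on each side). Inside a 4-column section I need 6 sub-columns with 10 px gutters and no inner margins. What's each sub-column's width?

97 px

Take off 160 px of margins, leaving 1622 px.
10 columns + 9 gutters: 10c + 9·28 = 1622.
10c = 1622 − 252 = 1370, so c = 137 px.
Span of 4: 4·137 + 3·28 = 548 + 84 = 632 px.
6d + 5·10 = 632 → 6d = 582 → d = 97 px.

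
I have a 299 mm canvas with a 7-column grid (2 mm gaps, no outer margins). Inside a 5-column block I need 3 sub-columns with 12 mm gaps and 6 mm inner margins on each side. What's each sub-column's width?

Subtracting 6 gaps of 2 leaves 287 for 7 columns, so c = 41 mm.
Span of 5: 5·41 + 4·2 = 205 + 8 = 213 mm.
Inner content = 213 − 2·6 = 201 mm.
3d + 2·12 = 201 → 3d = 177 → d = 59 mm.

59 mm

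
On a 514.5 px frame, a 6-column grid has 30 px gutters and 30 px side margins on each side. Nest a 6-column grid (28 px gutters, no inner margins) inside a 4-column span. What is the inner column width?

Subtract both margins: 514.5 − 2·30 = 454.5 px.
6c + 5·30 = 454.5 → 6c = 304.5 → c = 50.75 px.
4-column span = 4·50.75 + 3·30 = 293 px.
293 − 5·28 = 153; ÷6 gives d = 25.5 px.

25.5 px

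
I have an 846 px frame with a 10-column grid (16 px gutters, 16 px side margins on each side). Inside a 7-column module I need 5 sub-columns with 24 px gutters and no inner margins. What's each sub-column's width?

93.8 px

Subtract both margins: 846 − 2·16 = 814 px.
Subtracting 9 gutters of 16 leaves 670 for 10 columns, so c = 67 px.
7-column span = 7·67 + 6·16 = 565 px.
Subtracting 4 gutters of 24 leaves 469 for 5 columns, so d = 93.8 px.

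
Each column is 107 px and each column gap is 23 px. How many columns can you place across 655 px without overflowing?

5 columns

Each extra column adds 107 + 23 = 130 px.
(655 + 23) / 130 = 5.22, so 5 columns fit.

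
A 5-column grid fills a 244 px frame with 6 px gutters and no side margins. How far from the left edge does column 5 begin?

244 − 4·6 = 220; ÷5 gives c = 44 px.
No margin, so column 5 starts at 4·(column + gutter) = 4·50 = 200 px.

200 px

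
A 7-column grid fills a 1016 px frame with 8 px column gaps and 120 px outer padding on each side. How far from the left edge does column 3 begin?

344 px

Inside the margins: 1016 − 240 = 776 px.
776 − 6·8 = 728; ÷7 gives c = 104 px.
Each column+gutter stride is 112 px; 2 of them past the 120 px margin is 120 + 224 = 344 px.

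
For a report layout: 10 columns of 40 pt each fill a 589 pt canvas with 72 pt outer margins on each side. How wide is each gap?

Subtract both margins: 589 − 2·72 = 445 pt.
10 columns take 10·40 = 400 pt; remaining 45 splits into 9 gaps.
g = 45 / 9 = 5 pt.

5 pt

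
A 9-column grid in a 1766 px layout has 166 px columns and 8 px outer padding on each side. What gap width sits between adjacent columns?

32 px

Inside the margins: 1766 − 16 = 1750 px.
9·166 + 8g = 1750 → 8g = 256 → g = 32 px.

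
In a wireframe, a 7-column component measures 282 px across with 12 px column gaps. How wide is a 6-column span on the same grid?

240 px

7c + 6·12 = 282 → 7c = 210 → c = 30 px.
Span of 6: 6·30 + 5·12 = 180 + 60 = 240 px.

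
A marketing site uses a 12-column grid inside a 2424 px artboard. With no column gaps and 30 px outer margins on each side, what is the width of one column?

197 px

Content width = 2424 − 2·30 = 2364 px.
2364 / 12 = 197 px per column.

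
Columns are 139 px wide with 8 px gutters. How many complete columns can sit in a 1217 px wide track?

8 columns

8 columns: 8·139 + 7·8 = 1168 px ≤ 1217.
9 columns: 1315 px > 1217. So 8.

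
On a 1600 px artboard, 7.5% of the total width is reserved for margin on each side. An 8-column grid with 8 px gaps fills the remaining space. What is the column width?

163 px

Each margin = 7.5% of 1600 = 120 px; content = 1600 − 2·120 = 1360 px.
1360 − 7·8 = 1304; ÷8 gives c = 163 px.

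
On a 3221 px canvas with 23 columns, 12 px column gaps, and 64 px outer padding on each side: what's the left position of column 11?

1414 px

Content = 3221 − 2·64 = 3093 px.
3093 − 22·12 = 2829; ÷23 gives c = 123 px.
Each column+gutter stride is 135 px; 10 of them past the 64 px margin is 64 + 1350 = 1414 px.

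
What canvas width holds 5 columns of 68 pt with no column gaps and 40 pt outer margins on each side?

420 pt

Summing: 80 + 340 = 420 pt.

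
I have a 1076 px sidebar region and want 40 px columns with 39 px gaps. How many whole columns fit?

14 columns

k columns need k·40 + (k−1)·39 = k·79 − 39.
k·79 − 39 ≤ 1076 → k ≤ 1115 / 79 ≈ 14.11, so k = 14.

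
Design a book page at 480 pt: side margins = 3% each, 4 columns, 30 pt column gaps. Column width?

90.3 pt

Margins: 3% × 480 = 14.4 pt each, so content = 480 − 28.8 = 451.2 pt.
Subtracting 3 column gaps of 30 leaves 361.2 for 4 columns, so c = 90.3 pt.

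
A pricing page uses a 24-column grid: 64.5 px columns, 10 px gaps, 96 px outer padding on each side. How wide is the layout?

Adding margins, columns and gutters: 192 + 1548 + 230 = 1970 px.

1970 px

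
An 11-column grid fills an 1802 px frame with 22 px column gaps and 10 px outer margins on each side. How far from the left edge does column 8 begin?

Subtract both margins: 1802 − 2·10 = 1782 px.
Subtracting 10 column gaps of 22 leaves 1562 for 11 columns, so c = 142 px.
Column 8 starts at margin + 7·(column + gutter) = 10 + 7·164 = 1158 px.

1158 px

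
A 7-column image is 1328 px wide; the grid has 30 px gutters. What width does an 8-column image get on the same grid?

1522 px

1328 − 6·30 = 1148; ÷7 gives c = 164 px.
Span of 8: 8·164 + 7·30 = 1312 + 210 = 1522 px.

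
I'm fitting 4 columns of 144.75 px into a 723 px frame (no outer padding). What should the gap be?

4·144.75 + 3g = 723 → 3g = 144 → g = 48 px.

48 px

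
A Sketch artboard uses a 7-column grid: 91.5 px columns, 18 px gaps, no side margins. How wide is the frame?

748.5 px

Total width: 7·91.5 + 6·18 = 748.5 px.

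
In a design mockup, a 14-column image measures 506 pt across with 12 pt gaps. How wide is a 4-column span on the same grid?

14c + 13·12 = 506 → 14c = 350 → c = 25 pt.
4-column span = 4·25 + 3·12 = 136 pt.

136 pt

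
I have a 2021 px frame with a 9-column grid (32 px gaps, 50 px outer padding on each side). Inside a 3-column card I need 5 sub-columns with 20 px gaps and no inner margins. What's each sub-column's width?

107.8 px

Inside the margins: 2021 − 100 = 1921 px.
1921 − 8·32 = 1665; ÷9 gives c = 185 px.
3-column span = 3·185 + 2·32 = 619 px.
5 columns + 4 gaps: 5d + 4·20 = 619.
5d = 619 − 80 = 539, so d = 107.8 px.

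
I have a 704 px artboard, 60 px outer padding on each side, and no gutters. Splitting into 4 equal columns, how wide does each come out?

146 px

Take off 120 px of margins, leaving 584 px.
With no gutters, each column is 584/4 = 146 px.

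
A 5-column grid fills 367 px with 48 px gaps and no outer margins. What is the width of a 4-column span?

284 px

5c + 4·48 = 367 → 5c = 175 → c = 35 px.
4 columns plus 3 gaps: 140 + 144 = 284 px.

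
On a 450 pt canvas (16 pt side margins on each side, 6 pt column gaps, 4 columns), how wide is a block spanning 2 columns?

206 pt

Inside the margins: 450 − 32 = 418 pt.
4c + 3·6 = 418 → 4c = 400 → c = 100 pt.
2-column span = 2·100 + 1·6 = 206 pt.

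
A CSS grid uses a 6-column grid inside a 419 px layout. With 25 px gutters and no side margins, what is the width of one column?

419 − 5·25 = 294; ÷6 gives c = 49 px.

49 px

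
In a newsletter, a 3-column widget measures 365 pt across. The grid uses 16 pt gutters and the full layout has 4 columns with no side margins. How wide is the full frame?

492 pt

Subtracting 2 gutters of 16 leaves 333 for 3 columns, so c = 111 pt.
Frame = 4·111 + 3·16 = 444 + 48 = 492 pt.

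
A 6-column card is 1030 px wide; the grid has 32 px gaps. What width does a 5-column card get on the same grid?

853 px

Subtracting 5 gaps of 32 leaves 870 for 6 columns, so c = 145 px.
Span of 5: 5·145 + 4·32 = 725 + 128 = 853 px.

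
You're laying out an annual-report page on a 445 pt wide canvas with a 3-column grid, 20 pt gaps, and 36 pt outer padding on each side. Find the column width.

111 pt

Take off 72 pt of margins, leaving 373 pt.
3 columns + 2 gaps: 3c + 2·20 = 373.
3c = 373 − 40 = 333, so c = 111 pt.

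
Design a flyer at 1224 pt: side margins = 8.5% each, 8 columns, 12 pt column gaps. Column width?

1224 × (1 − 2·8.5%) = 1224 × 83% = 1015.92 pt for the columns.
1015.92 − 7·12 = 931.92; ÷8 gives c = 116.49 pt.

116.49 pt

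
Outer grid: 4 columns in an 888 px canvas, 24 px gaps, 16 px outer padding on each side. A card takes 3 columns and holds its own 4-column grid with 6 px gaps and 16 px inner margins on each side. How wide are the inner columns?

Outer content = 888 − 2·16 = 856 px.
4c + 3·24 = 856 → 4c = 784 → c = 196 px.
Span of 3: 3·196 + 2·24 = 588 + 48 = 636 px.
Inner content = 636 − 2·16 = 604 px.
4d + 3·6 = 604 → 4d = 586 → d = 146.5 px.

146.5 px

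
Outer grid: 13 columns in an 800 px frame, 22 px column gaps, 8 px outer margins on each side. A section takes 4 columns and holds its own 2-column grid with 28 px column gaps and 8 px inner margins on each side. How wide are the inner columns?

91 px

Inside the margins: 800 − 16 = 784 px.
13 columns + 12 column gaps: 13c + 12·22 = 784.
13c = 784 − 264 = 520, so c = 40 px.
4 columns plus 3 column gaps: 160 + 66 = 226 px.
Inner content = 226 − 2·8 = 210 px.
2 columns + 1 column gap: 2d + 1·28 = 210.
2d = 210 − 28 = 182, so d = 91 px.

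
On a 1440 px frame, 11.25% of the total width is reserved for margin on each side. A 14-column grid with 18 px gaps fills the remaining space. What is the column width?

63 px

Each margin = 11.25% of 1440 = 162 px; content = 1440 − 2·162 = 1116 px.
14 columns + 13 gaps: 14c + 13·18 = 1116.
14c = 1116 − 234 = 882, so c = 63 px.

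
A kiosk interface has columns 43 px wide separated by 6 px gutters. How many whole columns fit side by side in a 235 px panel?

4 columns

k columns need k·43 + (k−1)·6 = k·49 − 6.
k·49 − 6 ≤ 235 → k ≤ 241 / 49 ≈ 4.92, so k = 4.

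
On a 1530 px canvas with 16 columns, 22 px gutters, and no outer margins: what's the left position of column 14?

Subtracting 15 gutters of 22 leaves 1200 for 16 columns, so c = 75 px.
Before column 14: 13 columns + 13 gutters.
Offset = 13·(75 + 22) = 13·97 = 1261 px.

1261 px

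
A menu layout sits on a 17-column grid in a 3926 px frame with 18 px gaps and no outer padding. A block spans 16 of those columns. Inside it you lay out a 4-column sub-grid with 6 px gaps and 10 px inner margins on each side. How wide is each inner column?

914 px

17 columns + 16 gaps: 17c + 16·18 = 3926.
17c = 3926 − 288 = 3638, so c = 214 px.
16-column span = 16·214 + 15·18 = 3694 px.
Inner content = 3694 − 2·10 = 3674 px.
3674 − 3·6 = 3656; ÷4 gives d = 914 px.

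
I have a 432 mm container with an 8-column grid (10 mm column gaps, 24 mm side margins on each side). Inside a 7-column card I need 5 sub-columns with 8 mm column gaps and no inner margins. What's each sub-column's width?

60.55 mm

Subtract both margins: 432 − 2·24 = 384 mm.
384 − 7·10 = 314; ÷8 gives c = 39.25 mm.
Span of 7: 7·39.25 + 6·10 = 274.75 + 60 = 334.75 mm.
Subtracting 4 column gaps of 8 leaves 302.75 for 5 columns, so d = 60.55 mm.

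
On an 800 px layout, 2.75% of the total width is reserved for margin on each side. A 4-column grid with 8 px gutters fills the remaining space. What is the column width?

183 px

Margins: 2.75% × 800 = 22 px each, so content = 800 − 44 = 756 px.
756 − 3·8 = 732; ÷4 gives c = 183 px.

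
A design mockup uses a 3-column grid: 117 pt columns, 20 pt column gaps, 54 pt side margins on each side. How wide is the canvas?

Adding margins, columns and gutters: 108 + 351 + 40 = 499 pt.

499 pt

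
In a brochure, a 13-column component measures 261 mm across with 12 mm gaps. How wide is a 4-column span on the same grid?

13c + 12·12 = 261 → 13c = 117 → c = 9 mm.
4-column span = 4·9 + 3·12 = 72 mm.

72 mm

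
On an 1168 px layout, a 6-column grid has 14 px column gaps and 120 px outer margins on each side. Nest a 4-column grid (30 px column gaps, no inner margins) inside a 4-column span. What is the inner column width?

Take off 240 px of margins, leaving 928 px.
6c + 5·14 = 928 → 6c = 858 → c = 143 px.
4 columns plus 3 column gaps: 572 + 42 = 614 px.
Subtracting 3 column gaps of 30 leaves 524 for 4 columns, so d = 131 px.

131 px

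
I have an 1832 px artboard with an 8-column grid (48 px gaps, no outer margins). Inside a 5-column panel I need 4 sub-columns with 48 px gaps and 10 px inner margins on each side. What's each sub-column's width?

8c + 7·48 = 1832 → 8c = 1496 → c = 187 px.
5-column span = 5·187 + 4·48 = 1127 px.
Inner content = 1127 − 2·10 = 1107 px.
4 columns + 3 gaps: 4d + 3·48 = 1107.
4d = 1107 − 144 = 963, so d = 240.75 px.

240.75 px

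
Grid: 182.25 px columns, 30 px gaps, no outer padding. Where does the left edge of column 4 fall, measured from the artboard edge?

Each column+gutter stride is 212.25 px; with no margin, 3 of them is 636.75 px.

636.75 px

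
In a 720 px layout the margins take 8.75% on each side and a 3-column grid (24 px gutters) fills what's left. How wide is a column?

182 px

Margins: 8.75% × 720 = 63 px each, so content = 720 − 126 = 594 px.
Subtracting 2 gutters of 24 leaves 546 for 3 columns, so c = 182 px.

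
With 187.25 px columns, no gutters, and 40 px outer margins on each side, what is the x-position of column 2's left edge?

Before column 2: the margin + 1 column + 1 gutter.
Offset = 40 + 1·(187.25 + 0) = 40 + 187.25 = 227.25 px.

227.25 px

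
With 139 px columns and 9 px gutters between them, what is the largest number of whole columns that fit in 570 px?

3 columns: 3·139 + 2·9 = 435 px ≤ 570.
4 columns: 583 px > 570. So 3.

3 columns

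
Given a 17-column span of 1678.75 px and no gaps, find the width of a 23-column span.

1678.75 / 17 = 98.75 px per column.
With no gaps, 23 columns span 23·98.75 = 2271.25 px.

2271.25 px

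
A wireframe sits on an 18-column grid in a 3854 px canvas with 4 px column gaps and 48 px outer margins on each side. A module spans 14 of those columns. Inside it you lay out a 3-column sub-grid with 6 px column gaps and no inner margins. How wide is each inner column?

Inside the margins: 3854 − 96 = 3758 px.
18 columns + 17 column gaps: 18c + 17·4 = 3758.
18c = 3758 − 68 = 3690, so c = 205 px.
14-column span = 14·205 + 13·4 = 2922 px.
Subtracting 2 column gaps of 6 leaves 2910 for 3 columns, so d = 970 px.

970 px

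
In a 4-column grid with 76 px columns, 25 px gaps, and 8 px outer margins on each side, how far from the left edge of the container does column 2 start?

Before column 2: the margin + 1 column + 1 gap.
Offset = 8 + 1·(76 + 25) = 8 + 101 = 109 px.

109 px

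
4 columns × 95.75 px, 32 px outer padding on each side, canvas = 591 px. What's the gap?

Subtract both margins: 591 − 2·32 = 527 px.
4·95.75 + 3g = 527 → 3g = 144 → g = 48 px.

48 px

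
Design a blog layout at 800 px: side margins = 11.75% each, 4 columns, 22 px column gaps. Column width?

Margins: 11.75% × 800 = 94 px each, so content = 800 − 188 = 612 px.
4c + 3·22 = 612 → 4c = 546 → c = 136.5 px.

136.5 px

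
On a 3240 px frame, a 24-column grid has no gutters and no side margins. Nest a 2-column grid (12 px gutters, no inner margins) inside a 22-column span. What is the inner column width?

1479 px

With no gutters, each column is 3240/24 = 135 px.
With no gutters, 22 columns span 22·135 = 2970 px.
Subtracting 1 gutter of 12 leaves 2958 for 2 columns, so d = 1479 px.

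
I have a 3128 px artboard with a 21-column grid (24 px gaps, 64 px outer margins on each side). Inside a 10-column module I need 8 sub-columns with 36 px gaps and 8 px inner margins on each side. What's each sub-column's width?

143.5 px

Inside the margins: 3128 − 128 = 3000 px.
3000 − 20·24 = 2520; ÷21 gives c = 120 px.
10-column span = 10·120 + 9·24 = 1416 px.
Inner content = 1416 − 2·8 = 1400 px.
8d + 7·36 = 1400 → 8d = 1148 → d = 143.5 px.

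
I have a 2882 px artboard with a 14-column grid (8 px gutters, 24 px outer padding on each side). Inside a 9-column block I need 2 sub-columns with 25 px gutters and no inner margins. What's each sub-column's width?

Outer content = 2882 − 2·24 = 2834 px.
14 columns + 13 gutters: 14c + 13·8 = 2834.
14c = 2834 − 104 = 2730, so c = 195 px.
9 columns plus 8 gutters: 1755 + 64 = 1819 px.
2 columns + 1 gutter: 2d + 1·25 = 1819.
2d = 1819 − 25 = 1794, so d = 897 px.

897 px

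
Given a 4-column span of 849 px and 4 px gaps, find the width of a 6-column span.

1275.5 px

4c + 3·4 = 849 → 4c = 837 → c = 209.25 px.
6 columns plus 5 gaps: 1255.5 + 20 = 1275.5 px.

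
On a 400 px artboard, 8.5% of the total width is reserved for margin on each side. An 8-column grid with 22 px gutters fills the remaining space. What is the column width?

Margins: 8.5% × 400 = 34 px each, so content = 400 − 68 = 332 px.
8c + 7·22 = 332 → 8c = 178 → c = 22.25 px.

22.25 px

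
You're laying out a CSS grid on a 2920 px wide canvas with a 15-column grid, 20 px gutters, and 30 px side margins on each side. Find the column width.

Take off 60 px of margins, leaving 2860 px.
2860 − 14·20 = 2580; ÷15 gives c = 172 px.

172 px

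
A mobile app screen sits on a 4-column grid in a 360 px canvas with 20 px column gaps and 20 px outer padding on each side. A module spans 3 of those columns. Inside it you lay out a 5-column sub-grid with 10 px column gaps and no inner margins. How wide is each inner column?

39 px

Inside the margins: 360 − 40 = 320 px.
4c + 3·20 = 320 → 4c = 260 → c = 65 px.
Span of 3: 3·65 + 2·20 = 195 + 40 = 235 px.
235 − 4·10 = 195; ÷5 gives d = 39 px.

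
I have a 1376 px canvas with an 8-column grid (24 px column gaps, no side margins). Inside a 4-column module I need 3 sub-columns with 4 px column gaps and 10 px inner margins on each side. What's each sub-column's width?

216 px

8c + 7·24 = 1376 → 8c = 1208 → c = 151 px.
4-column span = 4·151 + 3·24 = 676 px.
Inner content = 676 − 2·10 = 656 px.
656 − 2·4 = 648; ÷3 gives d = 216 px.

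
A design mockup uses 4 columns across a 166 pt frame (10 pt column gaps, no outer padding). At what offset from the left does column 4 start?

166 − 3·10 = 136; ÷4 gives c = 34 pt.
Each column+gutter stride is 44 pt; with no margin, 3 of them is 132 pt.

132 pt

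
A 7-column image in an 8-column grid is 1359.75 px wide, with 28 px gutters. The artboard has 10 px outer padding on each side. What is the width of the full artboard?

1359.75 − 6·28 = 1191.75; ÷7 gives c = 170.25 px.
Total width: 2·10 + 8·170.25 + 7·28 = 1578 px.

1578 px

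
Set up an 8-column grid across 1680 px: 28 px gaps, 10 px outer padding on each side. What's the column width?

Take off 20 px of margins, leaving 1660 px.
Subtracting 7 gaps of 28 leaves 1464 for 8 columns, so c = 183 px.

183 px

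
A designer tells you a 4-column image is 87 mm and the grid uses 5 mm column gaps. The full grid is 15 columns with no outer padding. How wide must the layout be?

340 mm

Subtracting 3 column gaps of 5 leaves 72 for 4 columns, so c = 18 mm.
Total width: 15·18 + 14·5 = 340 mm.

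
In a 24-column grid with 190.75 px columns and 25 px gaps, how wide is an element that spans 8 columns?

1701 px

8-column span = 8·190.75 + 7·25 = 1701 px.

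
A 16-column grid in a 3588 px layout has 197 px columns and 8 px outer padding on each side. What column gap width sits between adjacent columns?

28 px

Content width = 3588 − 2·8 = 3572 px.
Columns use 3152 px, leaving 420 px across 15 column gaps = 28 px each.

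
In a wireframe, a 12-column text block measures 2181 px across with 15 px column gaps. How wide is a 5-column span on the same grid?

900 px

2181 − 11·15 = 2016; ÷12 gives c = 168 px.
5-column span = 5·168 + 4·15 = 900 px.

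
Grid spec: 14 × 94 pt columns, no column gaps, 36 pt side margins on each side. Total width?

Summing: 72 + 1316 = 1388 pt.

1388 pt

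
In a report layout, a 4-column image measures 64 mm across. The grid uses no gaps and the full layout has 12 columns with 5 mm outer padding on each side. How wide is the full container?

202 mm

64 / 4 = 16 mm per column.
Container = 2·5 + 12·16 = 10 + 192 = 202 mm.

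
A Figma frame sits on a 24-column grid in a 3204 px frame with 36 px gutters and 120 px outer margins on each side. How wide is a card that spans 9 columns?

Take off 240 px of margins, leaving 2964 px.
Subtracting 23 gutters of 36 leaves 2136 for 24 columns, so c = 89 px.
Span of 9: 9·89 + 8·36 = 801 + 288 = 1089 px.

1089 px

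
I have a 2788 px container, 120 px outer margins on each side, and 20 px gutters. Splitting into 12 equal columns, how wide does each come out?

194 px

Content width = 2788 − 2·120 = 2548 px.
2548 − 11·20 = 2328; ÷12 gives c = 194 px.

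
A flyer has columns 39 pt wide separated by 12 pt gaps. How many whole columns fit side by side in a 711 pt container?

14 columns

Each extra column adds 39 + 12 = 51 pt.
(711 + 12) / 51 = 14.18, so 14 columns fit.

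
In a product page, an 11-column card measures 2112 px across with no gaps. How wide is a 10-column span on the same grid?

With no gaps, each column is 2112/11 = 192 px.
With no gaps, 10 columns span 10·192 = 1920 px.

1920 px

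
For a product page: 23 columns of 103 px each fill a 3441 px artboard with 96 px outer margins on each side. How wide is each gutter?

Inside the margins: 3441 − 192 = 3249 px.
23·103 + 22g = 3249 → 22g = 880 → g = 40 px.

40 px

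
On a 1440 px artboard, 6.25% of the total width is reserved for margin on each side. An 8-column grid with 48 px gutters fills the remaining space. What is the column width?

1440 × (1 − 2·6.25%) = 1440 × 87.5% = 1260 px for the columns.
1260 − 7·48 = 924; ÷8 gives c = 115.5 px.

115.5 px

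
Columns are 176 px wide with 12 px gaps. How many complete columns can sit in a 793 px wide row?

4 columns

k columns need k·176 + (k−1)·12 = k·188 − 12.
k·188 − 12 ≤ 793 → k ≤ 805 / 188 ≈ 4.28, so k = 4.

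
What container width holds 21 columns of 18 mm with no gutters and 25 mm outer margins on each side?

Total width: 2·25 + 21·18 = 428 mm.

428 mm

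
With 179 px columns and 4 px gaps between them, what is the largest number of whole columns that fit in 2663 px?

Each extra column adds 179 + 4 = 183 px.
(2663 + 4) / 183 = 14.57, so 14 columns fit.

14 columns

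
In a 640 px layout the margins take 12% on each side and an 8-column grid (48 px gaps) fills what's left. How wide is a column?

18.8 px

Margins: 12% × 640 = 76.8 px each, so content = 640 − 153.6 = 486.4 px.
8 columns + 7 gaps: 8c + 7·48 = 486.4.
8c = 486.4 − 336 = 150.4, so c = 18.8 px.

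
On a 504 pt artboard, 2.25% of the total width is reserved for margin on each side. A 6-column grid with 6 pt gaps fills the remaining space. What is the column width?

Each margin = 2.25% of 504 = 11.34 pt; content = 504 − 2·11.34 = 481.32 pt.
6 columns + 5 gaps: 6c + 5·6 = 481.32.
6c = 481.32 − 30 = 451.32, so c = 75.22 pt.

75.22 pt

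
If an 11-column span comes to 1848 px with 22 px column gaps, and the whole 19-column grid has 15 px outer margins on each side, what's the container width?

3238 px

1848 − 10·22 = 1628; ÷11 gives c = 148 px.
Container = 2·15 + 19·148 + 18·22 = 30 + 2812 + 396 = 3238 px.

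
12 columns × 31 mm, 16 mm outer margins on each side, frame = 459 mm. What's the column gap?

Inside the margins: 459 − 32 = 427 mm.
12·31 + 11g = 427 → 11g = 55 → g = 5 mm.

5 mm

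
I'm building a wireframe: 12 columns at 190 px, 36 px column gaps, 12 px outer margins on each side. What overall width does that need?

2700 px

Adding margins, columns and gutters: 24 + 2280 + 396 = 2700 px.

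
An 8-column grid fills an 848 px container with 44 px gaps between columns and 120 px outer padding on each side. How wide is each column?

37.5 px

Content width = 848 − 2·120 = 608 px.
8 columns + 7 gaps: 8c + 7·44 = 608.
8c = 608 − 308 = 300, so c = 37.5 px.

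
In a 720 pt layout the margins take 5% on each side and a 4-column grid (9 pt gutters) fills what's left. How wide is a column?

Each margin = 5% of 720 = 36 pt; content = 720 − 2·36 = 648 pt.
4c + 3·9 = 648 → 4c = 621 → c = 155.25 pt.

155.25 pt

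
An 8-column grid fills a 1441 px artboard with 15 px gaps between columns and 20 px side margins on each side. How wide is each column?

Content width = 1441 − 2·20 = 1401 px.
8 columns + 7 gaps: 8c + 7·15 = 1401.
8c = 1401 − 105 = 1296, so c = 162 px.

162 px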